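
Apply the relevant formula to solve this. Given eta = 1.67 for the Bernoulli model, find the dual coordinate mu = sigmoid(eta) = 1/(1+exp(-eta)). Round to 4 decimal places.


Dual coordinate (expectation parameter) for Bernoulli:
mu = 1/(1+exp(-eta)).
eta = 1.67.
exp(-eta) = exp(-1.67) = 0.188247.
mu = 1/(1+0.188247) = 0.8416

0.8416


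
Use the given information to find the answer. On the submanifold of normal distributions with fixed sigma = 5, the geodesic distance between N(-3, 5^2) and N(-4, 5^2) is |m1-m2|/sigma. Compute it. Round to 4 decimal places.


On the fixed-variance normal subfamily, geodesic distance = |m1-m2|/sigma.
|-3 - -4| = 1.
sigma = 5.
d = 1/5 = 0.2000

0.2000


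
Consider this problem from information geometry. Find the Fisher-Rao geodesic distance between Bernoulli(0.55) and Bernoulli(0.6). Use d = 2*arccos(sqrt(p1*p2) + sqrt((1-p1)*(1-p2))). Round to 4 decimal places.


Geodesic distance on Bernoulli manifold:
d(p1,p2) = 2*arccos(sqrt(p1*p2) + sqrt((1-p1)*(1-p2))).
sqrt(p1*p2) = sqrt(0.55*0.6) = 0.574456.
sqrt((1-p1)*(1-p2)) = sqrt(0.45*0.4) = 0.424264.
arg = 0.574456 + 0.424264 = 0.99872.
d = 2*arccos(0.99872) = 0.1012

0.1012


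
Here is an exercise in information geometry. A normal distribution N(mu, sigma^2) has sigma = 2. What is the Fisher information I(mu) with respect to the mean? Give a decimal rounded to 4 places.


The Fisher information for the mean of a normal distribution is I(mu) = 1/sigma^2.
sigma = 2, so sigma^2 = 4.
I(mu) = 1/4 = 0.2500

0.2500


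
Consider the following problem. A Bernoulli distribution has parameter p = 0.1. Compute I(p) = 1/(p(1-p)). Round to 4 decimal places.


For Bernoulli(p), Fisher information is I(p) = 1/(p*(1-p)).
p = 0.1, 1-p = 0.9.
p*(1-p) = 0.09.
I(p) = 1/0.09 = 11.1111

11.1111


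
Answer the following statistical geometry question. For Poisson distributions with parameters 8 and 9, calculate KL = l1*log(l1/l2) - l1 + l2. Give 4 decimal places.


KL divergence for Poisson:
KL = l1*log(l1/l2) - l1 + l2.
l1 = 8, l2 = 9.
log(8/9) = -0.117783.
l1*log(l1/l2) = 8 * -0.117783 = -0.942264.
KL = -0.942264 - 8 + 9 = 0.0577

0.0577


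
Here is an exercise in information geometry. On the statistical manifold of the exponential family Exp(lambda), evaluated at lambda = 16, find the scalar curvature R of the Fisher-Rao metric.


This family has a single free parameter, so its statistical manifold
is 1-dimensional. The Riemann curvature tensor of any 1-dimensional
Riemannian manifold vanishes identically, so R = 0.

0


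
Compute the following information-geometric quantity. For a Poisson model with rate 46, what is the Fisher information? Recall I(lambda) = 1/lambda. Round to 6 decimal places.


Fisher information for Poisson: I(lambda) = 1/lambda.
lambda = 46.
I(lambda) = 1/46 = 0.021739

0.021739


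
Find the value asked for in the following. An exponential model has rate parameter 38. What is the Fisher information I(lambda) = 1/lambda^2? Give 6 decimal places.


Fisher information for exponential: I(lambda) = 1/lambda^2.
lambda = 38, lambda^2 = 1444.
I = 1/1444 = 0.000693

0.000693


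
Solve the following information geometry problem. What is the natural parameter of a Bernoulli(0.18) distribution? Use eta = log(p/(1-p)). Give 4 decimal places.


Natural parameter for Bernoulli: eta = log(p/(1-p)).
p = 0.18, 1-p = 0.82.
p/(1-p) = 0.219512.
eta = log(0.219512) = -1.5163

-1.5163


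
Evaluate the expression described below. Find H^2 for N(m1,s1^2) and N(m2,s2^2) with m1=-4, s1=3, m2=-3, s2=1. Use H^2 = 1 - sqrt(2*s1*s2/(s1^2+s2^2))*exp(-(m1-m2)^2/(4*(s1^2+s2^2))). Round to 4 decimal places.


Squared Hellinger distance for Gaussians:
H^2 = 1 - sqrt(2*s1*s2/(s1^2+s2^2)) * exp(-(m1-m2)^2/(4*(s1^2+s2^2))).
s1^2 = 9, s2^2 = 1, s1^2+s2^2 = 10.
sqrt(2*3*1/(10)) = 0.774597.
(m1-m2)^2 = (-1)^2 = 1.
exp(-1/(4*10)) = exp(-0.025) = 0.97531.
H^2 = 1 - 0.774597*0.97531 = 0.2445

0.2445


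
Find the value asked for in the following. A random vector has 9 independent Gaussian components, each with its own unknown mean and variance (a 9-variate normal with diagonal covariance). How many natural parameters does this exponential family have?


Exponential family dimension calculation:
Each univariate normal has two natural parameters (mu/sigma^2 and -1/(2 sigma^2)).
With 9 independent components, dim = 2 * 9 = 18.

18


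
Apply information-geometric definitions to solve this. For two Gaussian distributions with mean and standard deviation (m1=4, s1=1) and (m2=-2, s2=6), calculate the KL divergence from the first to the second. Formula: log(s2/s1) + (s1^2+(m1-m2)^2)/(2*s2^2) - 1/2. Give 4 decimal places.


KL divergence between normal distributions:
KL = log(s2/s1) + (s1^2 + (m1-m2)^2)/(2*s2^2) - 1/2.
log(6/1) = 1.791759.
(1^2 + (4--2)^2)/(2*6^2) = (1 + 36)/72 = 0.513889.
KL = 1.791759 + 0.513889 - 0.5 = 1.8056

1.8056


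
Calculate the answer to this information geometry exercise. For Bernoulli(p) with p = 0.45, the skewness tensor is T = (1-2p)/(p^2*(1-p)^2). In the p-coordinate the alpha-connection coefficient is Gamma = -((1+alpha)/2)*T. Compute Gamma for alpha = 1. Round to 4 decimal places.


Skewness (Amari-Chentsov) tensor: T = (1-2p)/(p^2*(1-p)^2).
p = 0.45, 1-2p = 0.1, p^2 = 0.2025, (1-p)^2 = 0.3025.
T = 0.1/(0.2025 * 0.3025) = 1.632486.
In the p-coordinate, Gamma^(alpha) = Gamma^(0) - (alpha/2)*T with Gamma^(0) = (1/2)*g'(p) = -T/2,
so Gamma^(alpha) = -((1+alpha)/2)*T.
alpha = 1, -(1+alpha)/2 = -1.0.
Gamma = -1.0 * 1.632486 = -1.6325

-1.6325


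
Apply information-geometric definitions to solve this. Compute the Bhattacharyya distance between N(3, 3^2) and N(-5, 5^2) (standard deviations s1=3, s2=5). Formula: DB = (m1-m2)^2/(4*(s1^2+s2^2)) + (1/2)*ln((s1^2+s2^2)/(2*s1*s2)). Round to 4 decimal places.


Bhattacharyya distance between two Gaussians:
DB = (m1-m2)^2/(4*(s1^2+s2^2)) + (1/2)*ln((s1^2+s2^2)/(2*s1*s2)).
(m1-m2)^2 = (8)^2 = 64.
s1^2+s2^2 = 9 + 25 = 34.
term1 = 64/136 = 0.470588.
term2 = 0.5*ln(34/30.0) = 0.062582.
DB = 0.470588 + 0.062582 = 0.5332

0.5332


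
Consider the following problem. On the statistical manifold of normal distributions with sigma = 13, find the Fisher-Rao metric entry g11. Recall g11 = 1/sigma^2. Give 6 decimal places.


For the 2-parameter normal family, the Fisher metric has:
  g11 = 1/sigma^2, g22 = 2/sigma^2.
sigma = 13, sigma^2 = 169.
g11 = 0.005917

0.005917


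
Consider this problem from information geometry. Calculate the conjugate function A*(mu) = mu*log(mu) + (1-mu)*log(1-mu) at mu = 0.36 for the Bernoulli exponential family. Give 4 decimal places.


Legendre transform for Bernoulli:
A*(mu) = mu*log(mu) + (1-mu)*log(1-mu).
mu = 0.36, 1-mu = 0.64.
mu*log(mu) = 0.36*log(0.36) = -0.367794.
(1-mu)*log(1-mu) = 0.64*log(0.64) = -0.285624.
A* = -0.367794 + -0.285624 = -0.6534

-0.6534


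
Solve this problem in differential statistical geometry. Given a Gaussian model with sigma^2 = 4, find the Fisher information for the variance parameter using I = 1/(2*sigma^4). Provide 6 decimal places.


Fisher information for variance: I(sigma^2) = 1/(2*sigma^4).
sigma^2 = 4, so sigma^4 = 16.
I = 1/(2*16) = 1/32 = 0.031250

0.031250


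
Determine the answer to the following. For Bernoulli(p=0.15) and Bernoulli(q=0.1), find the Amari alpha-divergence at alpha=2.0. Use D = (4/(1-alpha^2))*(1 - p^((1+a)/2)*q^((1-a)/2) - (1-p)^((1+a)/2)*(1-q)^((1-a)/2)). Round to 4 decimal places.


Amari alpha-divergence:
D = (4/(1-alpha^2))*(1 - p^((1+a)/2)*q^((1-a)/2) - (1-p)^((1+a)/2)*(1-q)^((1-a)/2)).
alpha = 2.0, p = 0.15, q = 0.1.
e1 = (1+alpha)/2 = 1.5, e2 = (1-alpha)/2 = -0.5.
t1 = p^e1 * q^e2 = 0.15^1.5 * 0.1^-0.5 = 0.183712.
t2 = (1-p)^e1 * (1-q)^e2 = 0.85^1.5 * 0.9^-0.5 = 0.826052.
4/(1-alpha^2) = -1.333333.
D = -1.333333*(1 - 0.183712 - 0.826052) = 0.0130

0.0130


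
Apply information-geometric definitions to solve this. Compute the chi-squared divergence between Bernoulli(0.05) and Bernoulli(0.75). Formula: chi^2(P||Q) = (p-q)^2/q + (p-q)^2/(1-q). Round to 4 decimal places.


Chi-squared divergence between Bernoulli distributions:
chi^2 = (p-q)^2/q + (p-q)^2/(1-q).
p = 0.05, q = 0.75, p-q = -0.7.
(p-q)^2 = 0.49.
term1 = 0.49/0.75 = 0.653333.
term2 = 0.49/0.25 = 1.96.
chi^2 = 0.653333 + 1.96 = 2.6133

2.6133


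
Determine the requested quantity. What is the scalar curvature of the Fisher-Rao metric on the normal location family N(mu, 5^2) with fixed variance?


This family has a single free parameter, so its statistical manifold
is 1-dimensional. The Riemann curvature tensor of any 1-dimensional
Riemannian manifold vanishes identically, so R = 0.

0


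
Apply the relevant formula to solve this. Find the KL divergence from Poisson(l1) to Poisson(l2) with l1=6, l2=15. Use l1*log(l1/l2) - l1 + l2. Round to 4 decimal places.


KL divergence for Poisson:
KL = l1*log(l1/l2) - l1 + l2.
l1 = 6, l2 = 15.
log(6/15) = -0.916291.
l1*log(l1/l2) = 6 * -0.916291 = -5.497744.
KL = -5.497744 - 6 + 15 = 3.5023

3.5023


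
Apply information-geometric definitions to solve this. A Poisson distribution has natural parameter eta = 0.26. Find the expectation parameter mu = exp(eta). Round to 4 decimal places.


Expectation parameter for Poisson exponential family:
mu = exp(eta).
eta = 0.26.
mu = exp(0.26) = 1.2969

1.2969


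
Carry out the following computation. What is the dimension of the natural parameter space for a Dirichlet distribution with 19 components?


Exponential family dimension calculation:
Dirichlet with 19 components has 19 natural parameters.

19


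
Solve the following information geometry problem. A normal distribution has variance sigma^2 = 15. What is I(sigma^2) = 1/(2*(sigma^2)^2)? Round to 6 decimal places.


Fisher information for variance: I(sigma^2) = 1/(2*sigma^4).
sigma^2 = 15, so sigma^4 = 225.
I = 1/(2*225) = 1/450 = 0.002222

0.002222


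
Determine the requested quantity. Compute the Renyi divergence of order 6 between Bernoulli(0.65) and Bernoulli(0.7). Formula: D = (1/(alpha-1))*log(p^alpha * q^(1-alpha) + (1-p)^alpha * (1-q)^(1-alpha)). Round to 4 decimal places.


Renyi divergence of order alpha between Bernoulli distributions:
D = (1/(alpha-1))*log(p^alpha * q^(1-alpha) + (1-p)^alpha * (1-q)^(1-alpha)).
alpha = 6, p = 0.65, q = 0.7.
p^alpha * q^(1-alpha) = 0.65^6 * 0.7^-5 = 0.448735.
(1-p)^alpha * (1-q)^(1-alpha) = 0.35^6 * 0.3^-5 = 0.756488.
sum = 0.448735 + 0.756488 = 1.205223.
D = (1/5)*log(1.205223) = 0.0373

0.0373


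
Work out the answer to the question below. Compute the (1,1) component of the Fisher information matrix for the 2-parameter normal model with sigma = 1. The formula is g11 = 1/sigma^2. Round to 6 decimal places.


For the 2-parameter normal family, the Fisher metric has:
  g11 = 1/sigma^2, g22 = 2/sigma^2.
sigma = 1, sigma^2 = 1.
g11 = 1.000000

1.000000


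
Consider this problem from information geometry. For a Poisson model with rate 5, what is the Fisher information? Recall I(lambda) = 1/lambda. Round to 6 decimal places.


Fisher information for Poisson: I(lambda) = 1/lambda.
lambda = 5.
I(lambda) = 1/5 = 0.200000

0.200000


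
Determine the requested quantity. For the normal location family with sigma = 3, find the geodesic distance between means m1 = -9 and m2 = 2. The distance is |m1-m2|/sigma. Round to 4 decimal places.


On the fixed-variance normal subfamily, geodesic distance = |m1-m2|/sigma.
|-9 - 2| = 11.
sigma = 3.
d = 11/3 = 3.6667

3.6667


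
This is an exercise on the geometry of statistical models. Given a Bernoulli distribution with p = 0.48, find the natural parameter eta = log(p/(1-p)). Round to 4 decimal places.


Natural parameter for Bernoulli: eta = log(p/(1-p)).
p = 0.48, 1-p = 0.52.
p/(1-p) = 0.923077.
eta = log(0.923077) = -0.0800

-0.0800


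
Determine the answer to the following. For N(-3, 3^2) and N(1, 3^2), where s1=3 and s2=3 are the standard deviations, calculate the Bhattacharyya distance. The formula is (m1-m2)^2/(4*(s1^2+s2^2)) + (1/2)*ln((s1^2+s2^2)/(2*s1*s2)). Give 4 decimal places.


Bhattacharyya distance between two Gaussians:
DB = (m1-m2)^2/(4*(s1^2+s2^2)) + (1/2)*ln((s1^2+s2^2)/(2*s1*s2)).
(m1-m2)^2 = (-4)^2 = 16.
s1^2+s2^2 = 9 + 9 = 18.
term1 = 16/72 = 0.222222.
term2 = 0.5*ln(18/18.0) = 0.0.
DB = 0.222222 + 0.0 = 0.2222

0.2222


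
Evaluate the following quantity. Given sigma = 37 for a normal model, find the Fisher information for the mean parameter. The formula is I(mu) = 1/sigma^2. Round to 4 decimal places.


The Fisher information for the mean of a normal distribution is I(mu) = 1/sigma^2.
sigma = 37, so sigma^2 = 1369.
I(mu) = 1/1369 = 0.0007

0.0007


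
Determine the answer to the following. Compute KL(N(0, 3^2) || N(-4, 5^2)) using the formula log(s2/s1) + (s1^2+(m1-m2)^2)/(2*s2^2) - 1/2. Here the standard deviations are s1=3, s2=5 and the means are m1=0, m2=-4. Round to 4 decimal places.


KL divergence between normal distributions:
KL = log(s2/s1) + (s1^2 + (m1-m2)^2)/(2*s2^2) - 1/2.
log(5/3) = 0.510826.
(3^2 + (0--4)^2)/(2*5^2) = (9 + 16)/50 = 0.5.
KL = 0.510826 + 0.5 - 0.5 = 0.5108

0.5108


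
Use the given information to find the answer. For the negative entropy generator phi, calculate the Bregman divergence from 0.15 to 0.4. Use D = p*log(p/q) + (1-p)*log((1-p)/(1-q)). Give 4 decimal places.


Bregman divergence with negative entropy generator:
D = p*log(p/q) + (1-p)*log((1-p)/(1-q)).
p = 0.15, q = 0.4.
p*log(p/q) = 0.15*log(0.15/0.4) = -0.147124.
(1-p)*log((1-p)/(1-q)) = 0.85*log(0.85/0.6) = 0.296061.
D = -0.147124 + 0.296061 = 0.1489

0.1489


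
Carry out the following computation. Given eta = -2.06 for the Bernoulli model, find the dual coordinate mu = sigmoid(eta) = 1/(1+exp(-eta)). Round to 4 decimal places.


Dual coordinate (expectation parameter) for Bernoulli:
mu = 1/(1+exp(-eta)).
eta = -2.06.
exp(-eta) = exp(2.06) = 7.84597.
mu = 1/(1+7.84597) = 0.1130

0.1130


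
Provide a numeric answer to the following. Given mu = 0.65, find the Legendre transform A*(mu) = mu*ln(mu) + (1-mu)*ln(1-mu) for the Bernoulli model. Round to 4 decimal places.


Legendre transform for Bernoulli:
A*(mu) = mu*log(mu) + (1-mu)*log(1-mu).
mu = 0.65, 1-mu = 0.35.
mu*log(mu) = 0.65*log(0.65) = -0.280009.
(1-mu)*log(1-mu) = 0.35*log(0.35) = -0.367438.
A* = -0.280009 + -0.367438 = -0.6474

-0.6474


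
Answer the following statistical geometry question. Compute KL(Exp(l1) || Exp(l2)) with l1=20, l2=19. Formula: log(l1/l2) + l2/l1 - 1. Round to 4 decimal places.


KL divergence for exponential family:
KL = log(l1/l2) + l2/l1 - 1.
log(20/19) = 0.051293.
19/20 = 0.95.
KL = 0.051293 + 0.95 - 1 = 0.0013

0.0013


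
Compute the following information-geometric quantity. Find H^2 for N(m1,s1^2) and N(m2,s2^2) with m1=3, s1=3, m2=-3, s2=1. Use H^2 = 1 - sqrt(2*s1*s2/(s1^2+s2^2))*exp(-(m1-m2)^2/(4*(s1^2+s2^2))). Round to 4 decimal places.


Squared Hellinger distance for Gaussians:
H^2 = 1 - sqrt(2*s1*s2/(s1^2+s2^2)) * exp(-(m1-m2)^2/(4*(s1^2+s2^2))).
s1^2 = 9, s2^2 = 1, s1^2+s2^2 = 10.
sqrt(2*3*1/(10)) = 0.774597.
(m1-m2)^2 = (6)^2 = 36.
exp(-36/(4*10)) = exp(-0.9) = 0.40657.
H^2 = 1 - 0.774597*0.40657 = 0.6851

0.6851


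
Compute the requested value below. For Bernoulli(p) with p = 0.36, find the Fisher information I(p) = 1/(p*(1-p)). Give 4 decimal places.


For Bernoulli(p), Fisher information is I(p) = 1/(p*(1-p)).
p = 0.36, 1-p = 0.64.
p*(1-p) = 0.2304.
I(p) = 1/0.2304 = 4.3403

4.3403


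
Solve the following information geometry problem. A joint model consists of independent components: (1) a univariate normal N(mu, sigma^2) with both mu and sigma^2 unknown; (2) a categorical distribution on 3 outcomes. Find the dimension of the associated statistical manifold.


The dimension of a statistical manifold equals the number of free
(independent) real parameters of the model. For a product of independent
blocks the parameter counts add.
- normal (mu, sigma^2): 2.
- categorical on 3 outcomes (probabilities sum to 1): 3-1 = 2.
Total = 2 + 2 = 4.
Dimension = 4

4


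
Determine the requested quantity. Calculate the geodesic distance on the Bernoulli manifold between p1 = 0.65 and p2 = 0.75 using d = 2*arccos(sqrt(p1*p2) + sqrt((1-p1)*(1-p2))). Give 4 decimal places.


Geodesic distance on Bernoulli manifold:
d(p1,p2) = 2*arccos(sqrt(p1*p2) + sqrt((1-p1)*(1-p2))).
sqrt(p1*p2) = sqrt(0.65*0.75) = 0.698212.
sqrt((1-p1)*(1-p2)) = sqrt(0.35*0.25) = 0.295804.
arg = 0.698212 + 0.295804 = 0.994016.
d = 2*arccos(0.994016) = 0.2189

0.2189


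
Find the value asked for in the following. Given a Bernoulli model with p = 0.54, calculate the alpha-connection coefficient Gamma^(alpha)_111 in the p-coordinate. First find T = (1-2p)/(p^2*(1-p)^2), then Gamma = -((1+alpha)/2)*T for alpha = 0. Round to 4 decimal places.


Skewness (Amari-Chentsov) tensor: T = (1-2p)/(p^2*(1-p)^2).
p = 0.54, 1-2p = -0.08, p^2 = 0.2916, (1-p)^2 = 0.2116.
T = -0.08/(0.2916 * 0.2116) = -1.296543.
In the p-coordinate, Gamma^(alpha) = Gamma^(0) - (alpha/2)*T with Gamma^(0) = (1/2)*g'(p) = -T/2,
so Gamma^(alpha) = -((1+alpha)/2)*T.
alpha = 0, -(1+alpha)/2 = -0.5.
Gamma = -0.5 * -1.296543 = 0.6483

0.6483


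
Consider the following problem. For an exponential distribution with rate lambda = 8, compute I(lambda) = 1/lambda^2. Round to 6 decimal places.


Fisher information for exponential: I(lambda) = 1/lambda^2.
lambda = 8, lambda^2 = 64.
I = 1/64 = 0.015625

0.015625


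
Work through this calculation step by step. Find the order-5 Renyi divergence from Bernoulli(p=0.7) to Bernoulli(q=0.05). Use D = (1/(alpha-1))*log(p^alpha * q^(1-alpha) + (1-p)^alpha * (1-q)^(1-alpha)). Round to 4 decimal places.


Renyi divergence of order alpha between Bernoulli distributions:
D = (1/(alpha-1))*log(p^alpha * q^(1-alpha) + (1-p)^alpha * (1-q)^(1-alpha)).
alpha = 5, p = 0.7, q = 0.05.
p^alpha * q^(1-alpha) = 0.7^5 * 0.05^-4 = 26891.2.
(1-p)^alpha * (1-q)^(1-alpha) = 0.3^5 * 0.95^-4 = 0.002983.
sum = 26891.2 + 0.002983 = 26891.202983.
D = (1/4)*log(26891.202983) = 2.5499

2.5499


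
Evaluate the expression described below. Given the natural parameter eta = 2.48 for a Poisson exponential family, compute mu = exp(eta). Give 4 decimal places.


Expectation parameter for Poisson exponential family:
mu = exp(eta).
eta = 2.48.
mu = exp(2.48) = 11.9413

11.9413


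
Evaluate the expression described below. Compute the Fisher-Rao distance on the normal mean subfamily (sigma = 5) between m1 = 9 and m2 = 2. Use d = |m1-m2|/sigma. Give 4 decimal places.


On the fixed-variance normal subfamily, geodesic distance = |m1-m2|/sigma.
|9 - 2| = 7.
sigma = 5.
d = 7/5 = 1.4000

1.4000


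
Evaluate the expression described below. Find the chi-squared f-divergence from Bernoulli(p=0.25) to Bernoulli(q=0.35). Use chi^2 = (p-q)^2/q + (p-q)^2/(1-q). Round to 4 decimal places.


Chi-squared divergence between Bernoulli distributions:
chi^2 = (p-q)^2/q + (p-q)^2/(1-q).
p = 0.25, q = 0.35, p-q = -0.1.
(p-q)^2 = 0.01.
term1 = 0.01/0.35 = 0.028571.
term2 = 0.01/0.65 = 0.015385.
chi^2 = 0.028571 + 0.015385 = 0.0440

0.0440


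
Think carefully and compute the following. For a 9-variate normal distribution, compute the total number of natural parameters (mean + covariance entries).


Exponential family dimension calculation:
For 9-dim MVN: mean has 9 params, covariance has 9*10/2 = 45 unique entries.
Total dim = 9 + 45 = 54.

54


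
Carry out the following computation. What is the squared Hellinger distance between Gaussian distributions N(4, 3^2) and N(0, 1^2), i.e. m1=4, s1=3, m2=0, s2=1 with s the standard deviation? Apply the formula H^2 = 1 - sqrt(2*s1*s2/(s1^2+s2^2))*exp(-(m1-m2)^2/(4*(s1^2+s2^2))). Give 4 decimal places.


Squared Hellinger distance for Gaussians:
H^2 = 1 - sqrt(2*s1*s2/(s1^2+s2^2)) * exp(-(m1-m2)^2/(4*(s1^2+s2^2))).
s1^2 = 9, s2^2 = 1, s1^2+s2^2 = 10.
sqrt(2*3*1/(10)) = 0.774597.
(m1-m2)^2 = (4)^2 = 16.
exp(-16/(4*10)) = exp(-0.4) = 0.67032.
H^2 = 1 - 0.774597*0.67032 = 0.4808

0.4808


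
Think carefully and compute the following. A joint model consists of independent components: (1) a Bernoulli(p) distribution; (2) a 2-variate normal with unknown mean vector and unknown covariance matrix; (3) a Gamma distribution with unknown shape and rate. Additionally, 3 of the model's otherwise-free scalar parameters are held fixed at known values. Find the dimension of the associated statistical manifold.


The dimension of a statistical manifold equals the number of free
(independent) real parameters of the model. For a product of independent
blocks the parameter counts add.
- Bernoulli (p): 1.
- 2-variate normal: 2 (mean) + 2*3/2 = 3 (symmetric covariance) = 5.
- Gamma (shape, rate): 2.
Total = 1 + 5 + 2 = 8.
3 parameter(s) fixed at known values: 8 - 3 = 5.
Dimension = 5

5


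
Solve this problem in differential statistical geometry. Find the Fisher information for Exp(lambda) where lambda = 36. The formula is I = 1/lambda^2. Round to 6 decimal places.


Fisher information for exponential: I(lambda) = 1/lambda^2.
lambda = 36, lambda^2 = 1296.
I = 1/1296 = 0.000772

0.000772


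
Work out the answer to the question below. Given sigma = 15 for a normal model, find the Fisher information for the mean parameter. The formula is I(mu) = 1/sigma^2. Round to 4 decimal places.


The Fisher information for the mean of a normal distribution is I(mu) = 1/sigma^2.
sigma = 15, so sigma^2 = 225.
I(mu) = 1/225 = 0.0044

0.0044


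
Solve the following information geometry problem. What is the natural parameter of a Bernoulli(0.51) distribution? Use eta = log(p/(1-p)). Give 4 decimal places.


Natural parameter for Bernoulli: eta = log(p/(1-p)).
p = 0.51, 1-p = 0.49.
p/(1-p) = 1.040816.
eta = log(1.040816) = 0.0400

0.0400


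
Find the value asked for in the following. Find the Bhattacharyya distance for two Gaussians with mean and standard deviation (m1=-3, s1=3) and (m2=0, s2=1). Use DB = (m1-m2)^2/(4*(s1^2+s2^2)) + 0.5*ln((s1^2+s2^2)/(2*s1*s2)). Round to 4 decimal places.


Bhattacharyya distance between two Gaussians:
DB = (m1-m2)^2/(4*(s1^2+s2^2)) + (1/2)*ln((s1^2+s2^2)/(2*s1*s2)).
(m1-m2)^2 = (-3)^2 = 9.
s1^2+s2^2 = 9 + 1 = 10.
term1 = 9/40 = 0.225.
term2 = 0.5*ln(10/6.0) = 0.255413.
DB = 0.225 + 0.255413 = 0.4804

0.4804


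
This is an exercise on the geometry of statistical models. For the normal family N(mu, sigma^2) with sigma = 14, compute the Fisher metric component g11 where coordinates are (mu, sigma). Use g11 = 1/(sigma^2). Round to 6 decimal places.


For the 2-parameter normal family, the Fisher metric has:
  g11 = 1/sigma^2, g22 = 2/sigma^2.
sigma = 14, sigma^2 = 196.
g11 = 0.005102

0.005102


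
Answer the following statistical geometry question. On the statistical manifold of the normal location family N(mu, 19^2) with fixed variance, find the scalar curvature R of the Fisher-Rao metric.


This family has a single free parameter, so its statistical manifold
is 1-dimensional. The Riemann curvature tensor of any 1-dimensional
Riemannian manifold vanishes identically, so R = 0.

0


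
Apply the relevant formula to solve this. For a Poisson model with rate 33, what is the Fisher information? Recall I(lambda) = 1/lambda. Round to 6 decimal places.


Fisher information for Poisson: I(lambda) = 1/lambda.
lambda = 33.
I(lambda) = 1/33 = 0.030303

0.030303


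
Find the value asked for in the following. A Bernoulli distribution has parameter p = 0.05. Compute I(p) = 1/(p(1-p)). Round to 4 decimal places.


For Bernoulli(p), Fisher information is I(p) = 1/(p*(1-p)).
p = 0.05, 1-p = 0.95.
p*(1-p) = 0.0475.
I(p) = 1/0.0475 = 21.0526

21.0526


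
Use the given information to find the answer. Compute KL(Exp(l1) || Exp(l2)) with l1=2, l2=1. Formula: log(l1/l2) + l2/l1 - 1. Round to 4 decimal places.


KL divergence for exponential family:
KL = log(l1/l2) + l2/l1 - 1.
log(2/1) = 0.693147.
1/2 = 0.5.
KL = 0.693147 + 0.5 - 1 = 0.1931

0.1931


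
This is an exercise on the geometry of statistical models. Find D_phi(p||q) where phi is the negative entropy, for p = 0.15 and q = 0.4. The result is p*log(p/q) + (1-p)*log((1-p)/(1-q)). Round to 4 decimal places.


Bregman divergence with negative entropy generator:
D = p*log(p/q) + (1-p)*log((1-p)/(1-q)).
p = 0.15, q = 0.4.
p*log(p/q) = 0.15*log(0.15/0.4) = -0.147124.
(1-p)*log((1-p)/(1-q)) = 0.85*log(0.85/0.6) = 0.296061.
D = -0.147124 + 0.296061 = 0.1489

0.1489


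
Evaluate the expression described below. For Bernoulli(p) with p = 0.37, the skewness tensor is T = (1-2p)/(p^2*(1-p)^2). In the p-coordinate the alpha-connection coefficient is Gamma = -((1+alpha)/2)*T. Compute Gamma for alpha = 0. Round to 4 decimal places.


Skewness (Amari-Chentsov) tensor: T = (1-2p)/(p^2*(1-p)^2).
p = 0.37, 1-2p = 0.26, p^2 = 0.1369, (1-p)^2 = 0.3969.
T = 0.26/(0.1369 * 0.3969) = 4.785076.
In the p-coordinate, Gamma^(alpha) = Gamma^(0) - (alpha/2)*T with Gamma^(0) = (1/2)*g'(p) = -T/2,
so Gamma^(alpha) = -((1+alpha)/2)*T.
alpha = 0, -(1+alpha)/2 = -0.5.
Gamma = -0.5 * 4.785076 = -2.3925

-2.3925


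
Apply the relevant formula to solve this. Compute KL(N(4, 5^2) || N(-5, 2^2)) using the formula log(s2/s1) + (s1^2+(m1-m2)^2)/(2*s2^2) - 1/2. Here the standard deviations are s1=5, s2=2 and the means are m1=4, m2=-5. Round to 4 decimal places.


KL divergence between normal distributions:
KL = log(s2/s1) + (s1^2 + (m1-m2)^2)/(2*s2^2) - 1/2.
log(2/5) = -0.916291.
(5^2 + (4--5)^2)/(2*2^2) = (25 + 81)/8 = 13.25.
KL = -0.916291 + 13.25 - 0.5 = 11.8337

11.8337


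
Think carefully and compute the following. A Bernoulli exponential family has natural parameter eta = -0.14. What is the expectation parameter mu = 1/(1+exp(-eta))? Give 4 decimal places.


Dual coordinate (expectation parameter) for Bernoulli:
mu = 1/(1+exp(-eta)).
eta = -0.14.
exp(-eta) = exp(0.14) = 1.150274.
mu = 1/(1+1.150274) = 0.4651

0.4651


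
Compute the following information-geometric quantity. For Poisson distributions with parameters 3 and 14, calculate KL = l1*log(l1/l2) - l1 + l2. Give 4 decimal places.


KL divergence for Poisson:
KL = l1*log(l1/l2) - l1 + l2.
l1 = 3, l2 = 14.
log(3/14) = -1.540445.
l1*log(l1/l2) = 3 * -1.540445 = -4.621335.
KL = -4.621335 - 3 + 14 = 6.3787

6.3787


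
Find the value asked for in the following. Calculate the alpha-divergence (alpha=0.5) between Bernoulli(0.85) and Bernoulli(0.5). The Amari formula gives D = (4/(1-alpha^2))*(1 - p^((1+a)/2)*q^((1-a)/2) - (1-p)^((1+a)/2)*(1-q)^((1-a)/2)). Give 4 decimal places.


Amari alpha-divergence:
D = (4/(1-alpha^2))*(1 - p^((1+a)/2)*q^((1-a)/2) - (1-p)^((1+a)/2)*(1-q)^((1-a)/2)).
alpha = 0.5, p = 0.85, q = 0.5.
e1 = (1+alpha)/2 = 0.75, e2 = (1-alpha)/2 = 0.25.
t1 = p^e1 * q^e2 = 0.85^0.75 * 0.5^0.25 = 0.744401.
t2 = (1-p)^e1 * (1-q)^e2 = 0.15^0.75 * 0.5^0.25 = 0.20268.
4/(1-alpha^2) = 5.333333.
D = 5.333333*(1 - 0.744401 - 0.20268) = 0.2822

0.2822


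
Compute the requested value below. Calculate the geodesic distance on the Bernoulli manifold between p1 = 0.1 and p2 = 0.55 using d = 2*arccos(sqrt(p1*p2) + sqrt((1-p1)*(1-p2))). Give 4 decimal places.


Geodesic distance on Bernoulli manifold:
d(p1,p2) = 2*arccos(sqrt(p1*p2) + sqrt((1-p1)*(1-p2))).
sqrt(p1*p2) = sqrt(0.1*0.55) = 0.234521.
sqrt((1-p1)*(1-p2)) = sqrt(0.9*0.45) = 0.636396.
arg = 0.234521 + 0.636396 = 0.870917.
d = 2*arccos(0.870917) = 1.0275

1.0275


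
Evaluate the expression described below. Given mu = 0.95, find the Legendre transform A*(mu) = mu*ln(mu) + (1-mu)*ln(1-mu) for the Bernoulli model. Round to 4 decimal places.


Legendre transform for Bernoulli:
A*(mu) = mu*log(mu) + (1-mu)*log(1-mu).
mu = 0.95, 1-mu = 0.05.
mu*log(mu) = 0.95*log(0.95) = -0.048729.
(1-mu)*log(1-mu) = 0.05*log(0.05) = -0.149787.
A* = -0.048729 + -0.149787 = -0.1985

-0.1985


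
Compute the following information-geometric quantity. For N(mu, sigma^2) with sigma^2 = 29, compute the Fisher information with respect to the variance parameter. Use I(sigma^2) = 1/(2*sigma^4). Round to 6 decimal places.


Fisher information for variance: I(sigma^2) = 1/(2*sigma^4).
sigma^2 = 29, so sigma^4 = 841.
I = 1/(2*841) = 1/1682 = 0.000595

0.000595


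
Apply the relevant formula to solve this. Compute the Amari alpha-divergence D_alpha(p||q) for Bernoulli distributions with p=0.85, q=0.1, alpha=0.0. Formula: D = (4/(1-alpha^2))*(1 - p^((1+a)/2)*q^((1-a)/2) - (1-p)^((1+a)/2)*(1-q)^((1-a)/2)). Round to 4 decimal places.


Amari alpha-divergence:
D = (4/(1-alpha^2))*(1 - p^((1+a)/2)*q^((1-a)/2) - (1-p)^((1+a)/2)*(1-q)^((1-a)/2)).
alpha = 0.0, p = 0.85, q = 0.1.
e1 = (1+alpha)/2 = 0.5, e2 = (1-alpha)/2 = 0.5.
t1 = p^e1 * q^e2 = 0.85^0.5 * 0.1^0.5 = 0.291548.
t2 = (1-p)^e1 * (1-q)^e2 = 0.15^0.5 * 0.9^0.5 = 0.367423.
4/(1-alpha^2) = 4.0.
D = 4.0*(1 - 0.291548 - 0.367423) = 1.3641

1.3641


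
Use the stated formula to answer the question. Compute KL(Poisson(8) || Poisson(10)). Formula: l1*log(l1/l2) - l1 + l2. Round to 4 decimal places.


KL divergence for Poisson:
KL = l1*log(l1/l2) - l1 + l2.
l1 = 8, l2 = 10.
log(8/10) = -0.223144.
l1*log(l1/l2) = 8 * -0.223144 = -1.785148.
KL = -1.785148 - 8 + 10 = 0.2149

0.2149


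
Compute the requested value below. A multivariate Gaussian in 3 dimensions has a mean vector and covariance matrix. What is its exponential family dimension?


Exponential family dimension calculation:
For 3-dim MVN: mean has 3 params, covariance has 3*4/2 = 6 unique entries.
Total dim = 3 + 6 = 9.

9


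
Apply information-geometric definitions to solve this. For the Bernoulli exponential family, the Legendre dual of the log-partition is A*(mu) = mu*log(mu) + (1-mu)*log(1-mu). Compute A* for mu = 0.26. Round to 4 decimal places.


Legendre transform for Bernoulli:
A*(mu) = mu*log(mu) + (1-mu)*log(1-mu).
mu = 0.26, 1-mu = 0.74.
mu*log(mu) = 0.26*log(0.26) = -0.350239.
(1-mu)*log(1-mu) = 0.74*log(0.74) = -0.222818.
A* = -0.350239 + -0.222818 = -0.5731

-0.5731


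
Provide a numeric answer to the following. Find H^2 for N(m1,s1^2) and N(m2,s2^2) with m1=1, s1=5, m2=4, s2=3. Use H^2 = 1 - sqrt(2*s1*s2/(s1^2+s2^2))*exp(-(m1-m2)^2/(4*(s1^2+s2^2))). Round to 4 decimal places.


Squared Hellinger distance for Gaussians:
H^2 = 1 - sqrt(2*s1*s2/(s1^2+s2^2)) * exp(-(m1-m2)^2/(4*(s1^2+s2^2))).
s1^2 = 25, s2^2 = 9, s1^2+s2^2 = 34.
sqrt(2*5*3/(34)) = 0.939336.
(m1-m2)^2 = (-3)^2 = 9.
exp(-9/(4*34)) = exp(-0.066176) = 0.935966.
H^2 = 1 - 0.939336*0.935966 = 0.1208

0.1208


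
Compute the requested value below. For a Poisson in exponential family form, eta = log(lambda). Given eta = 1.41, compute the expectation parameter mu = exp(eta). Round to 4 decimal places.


Expectation parameter for Poisson exponential family:
mu = exp(eta).
eta = 1.41.
mu = exp(1.41) = 4.0960

4.0960


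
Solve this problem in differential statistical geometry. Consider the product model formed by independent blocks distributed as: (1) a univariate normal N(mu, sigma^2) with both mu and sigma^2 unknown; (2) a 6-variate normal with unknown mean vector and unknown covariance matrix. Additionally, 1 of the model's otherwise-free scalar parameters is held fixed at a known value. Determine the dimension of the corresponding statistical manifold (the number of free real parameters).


The dimension of a statistical manifold equals the number of free
(independent) real parameters of the model. For a product of independent
blocks the parameter counts add.
- normal (mu, sigma^2): 2.
- 6-variate normal: 6 (mean) + 6*7/2 = 21 (symmetric covariance) = 27.
Total = 2 + 27 = 29.
1 parameter(s) fixed at known values: 29 - 1 = 28.
Dimension = 28

28


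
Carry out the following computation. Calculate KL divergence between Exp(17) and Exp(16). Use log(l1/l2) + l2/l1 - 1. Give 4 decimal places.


KL divergence for exponential family:
KL = log(l1/l2) + l2/l1 - 1.
log(17/16) = 0.060625.
16/17 = 0.941176.
KL = 0.060625 + 0.941176 - 1 = 0.0018

0.0018


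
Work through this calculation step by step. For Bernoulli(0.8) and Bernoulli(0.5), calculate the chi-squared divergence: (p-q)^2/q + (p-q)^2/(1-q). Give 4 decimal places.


Chi-squared divergence between Bernoulli distributions:
chi^2 = (p-q)^2/q + (p-q)^2/(1-q).
p = 0.8, q = 0.5, p-q = 0.3.
(p-q)^2 = 0.09.
term1 = 0.09/0.5 = 0.18.
term2 = 0.09/0.5 = 0.18.
chi^2 = 0.18 + 0.18 = 0.3600

0.3600


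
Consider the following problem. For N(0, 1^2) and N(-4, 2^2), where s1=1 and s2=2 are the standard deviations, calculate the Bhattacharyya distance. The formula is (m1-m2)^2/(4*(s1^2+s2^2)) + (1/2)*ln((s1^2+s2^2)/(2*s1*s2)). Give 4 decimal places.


Bhattacharyya distance between two Gaussians:
DB = (m1-m2)^2/(4*(s1^2+s2^2)) + (1/2)*ln((s1^2+s2^2)/(2*s1*s2)).
(m1-m2)^2 = (4)^2 = 16.
s1^2+s2^2 = 1 + 4 = 5.
term1 = 16/20 = 0.8.
term2 = 0.5*ln(5/4.0) = 0.111572.
DB = 0.8 + 0.111572 = 0.9116

0.9116


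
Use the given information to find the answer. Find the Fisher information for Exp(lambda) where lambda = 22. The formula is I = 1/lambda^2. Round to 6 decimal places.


Fisher information for exponential: I(lambda) = 1/lambda^2.
lambda = 22, lambda^2 = 484.
I = 1/484 = 0.002066

0.002066


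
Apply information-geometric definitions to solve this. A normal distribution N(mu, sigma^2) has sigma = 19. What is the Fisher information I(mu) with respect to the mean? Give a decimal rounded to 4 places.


The Fisher information for the mean of a normal distribution is I(mu) = 1/sigma^2.
sigma = 19, so sigma^2 = 361.
I(mu) = 1/361 = 0.0028

0.0028


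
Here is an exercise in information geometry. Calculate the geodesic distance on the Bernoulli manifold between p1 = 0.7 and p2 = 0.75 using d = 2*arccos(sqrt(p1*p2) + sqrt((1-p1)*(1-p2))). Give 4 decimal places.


Geodesic distance on Bernoulli manifold:
d(p1,p2) = 2*arccos(sqrt(p1*p2) + sqrt((1-p1)*(1-p2))).
sqrt(p1*p2) = sqrt(0.7*0.75) = 0.724569.
sqrt((1-p1)*(1-p2)) = sqrt(0.3*0.25) = 0.273861.
arg = 0.724569 + 0.273861 = 0.99843.
d = 2*arccos(0.99843) = 0.1121

0.1121


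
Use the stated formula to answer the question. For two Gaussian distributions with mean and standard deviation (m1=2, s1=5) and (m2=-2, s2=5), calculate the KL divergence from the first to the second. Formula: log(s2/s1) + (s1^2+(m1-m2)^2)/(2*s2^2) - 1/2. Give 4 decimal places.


KL divergence between normal distributions:
KL = log(s2/s1) + (s1^2 + (m1-m2)^2)/(2*s2^2) - 1/2.
log(5/5) = 0.0.
(5^2 + (2--2)^2)/(2*5^2) = (25 + 16)/50 = 0.82.
KL = 0.0 + 0.82 - 0.5 = 0.3200

0.3200


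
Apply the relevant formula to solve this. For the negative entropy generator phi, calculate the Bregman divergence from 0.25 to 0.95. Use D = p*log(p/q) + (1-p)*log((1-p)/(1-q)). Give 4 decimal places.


Bregman divergence with negative entropy generator:
D = p*log(p/q) + (1-p)*log((1-p)/(1-q)).
p = 0.25, q = 0.95.
p*log(p/q) = 0.25*log(0.25/0.95) = -0.33375.
(1-p)*log((1-p)/(1-q)) = 0.75*log(0.75/0.05) = 2.031038.
D = -0.33375 + 2.031038 = 1.6973

1.6973


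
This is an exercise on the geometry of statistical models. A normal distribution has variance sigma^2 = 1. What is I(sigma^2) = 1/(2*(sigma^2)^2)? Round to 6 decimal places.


Fisher information for variance: I(sigma^2) = 1/(2*sigma^4).
sigma^2 = 1, so sigma^4 = 1.
I = 1/(2*1) = 1/2 = 0.500000

0.500000


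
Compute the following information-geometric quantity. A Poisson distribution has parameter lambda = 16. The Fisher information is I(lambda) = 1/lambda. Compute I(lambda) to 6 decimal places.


Fisher information for Poisson: I(lambda) = 1/lambda.
lambda = 16.
I(lambda) = 1/16 = 0.062500

0.062500


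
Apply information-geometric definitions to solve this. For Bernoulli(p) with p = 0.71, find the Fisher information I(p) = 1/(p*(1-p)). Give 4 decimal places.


For Bernoulli(p), Fisher information is I(p) = 1/(p*(1-p)).
p = 0.71, 1-p = 0.29.
p*(1-p) = 0.2059.
I(p) = 1/0.2059 = 4.8567

4.8567


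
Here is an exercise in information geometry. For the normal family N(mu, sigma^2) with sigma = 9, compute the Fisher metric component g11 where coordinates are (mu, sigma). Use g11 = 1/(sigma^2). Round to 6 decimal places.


For the 2-parameter normal family, the Fisher metric has:
  g11 = 1/sigma^2, g22 = 2/sigma^2.
sigma = 9, sigma^2 = 81.
g11 = 0.012346

0.012346


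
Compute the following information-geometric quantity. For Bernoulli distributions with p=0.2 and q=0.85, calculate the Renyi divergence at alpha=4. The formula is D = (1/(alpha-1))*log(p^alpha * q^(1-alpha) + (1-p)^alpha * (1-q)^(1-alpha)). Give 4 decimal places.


Renyi divergence of order alpha between Bernoulli distributions:
D = (1/(alpha-1))*log(p^alpha * q^(1-alpha) + (1-p)^alpha * (1-q)^(1-alpha)).
alpha = 4, p = 0.2, q = 0.85.
p^alpha * q^(1-alpha) = 0.2^4 * 0.85^-3 = 0.002605.
(1-p)^alpha * (1-q)^(1-alpha) = 0.8^4 * 0.15^-3 = 121.362963.
sum = 0.002605 + 121.362963 = 121.365568.
D = (1/3)*log(121.365568) = 1.5996

1.5996


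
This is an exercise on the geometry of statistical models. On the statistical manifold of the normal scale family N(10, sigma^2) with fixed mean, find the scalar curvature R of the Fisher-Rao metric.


This family has a single free parameter, so its statistical manifold
is 1-dimensional. The Riemann curvature tensor of any 1-dimensional
Riemannian manifold vanishes identically, so R = 0.

0


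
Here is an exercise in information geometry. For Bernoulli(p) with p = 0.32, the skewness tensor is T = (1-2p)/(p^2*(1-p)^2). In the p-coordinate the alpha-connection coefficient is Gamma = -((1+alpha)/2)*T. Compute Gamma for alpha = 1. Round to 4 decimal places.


Skewness (Amari-Chentsov) tensor: T = (1-2p)/(p^2*(1-p)^2).
p = 0.32, 1-2p = 0.36, p^2 = 0.1024, (1-p)^2 = 0.4624.
T = 0.36/(0.1024 * 0.4624) = 7.602995.
In the p-coordinate, Gamma^(alpha) = Gamma^(0) - (alpha/2)*T with Gamma^(0) = (1/2)*g'(p) = -T/2,
so Gamma^(alpha) = -((1+alpha)/2)*T.
alpha = 1, -(1+alpha)/2 = -1.0.
Gamma = -1.0 * 7.602995 = -7.6030

-7.6030


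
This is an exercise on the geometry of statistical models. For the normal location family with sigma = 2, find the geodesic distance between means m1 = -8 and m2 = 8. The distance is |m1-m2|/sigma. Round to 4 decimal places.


On the fixed-variance normal subfamily, geodesic distance = |m1-m2|/sigma.
|-8 - 8| = 16.
sigma = 2.
d = 16/2 = 8.0000

8.0000


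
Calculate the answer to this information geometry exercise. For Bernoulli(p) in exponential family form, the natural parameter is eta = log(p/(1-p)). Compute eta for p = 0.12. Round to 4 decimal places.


Natural parameter for Bernoulli: eta = log(p/(1-p)).
p = 0.12, 1-p = 0.88.
p/(1-p) = 0.136364.
eta = log(0.136364) = -1.9924

-1.9924


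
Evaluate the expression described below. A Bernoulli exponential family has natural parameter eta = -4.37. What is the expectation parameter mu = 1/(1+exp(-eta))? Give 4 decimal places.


Dual coordinate (expectation parameter) for Bernoulli:
mu = 1/(1+exp(-eta)).
eta = -4.37.
exp(-eta) = exp(4.37) = 79.043632.
mu = 1/(1+79.043632) = 0.0125

0.0125


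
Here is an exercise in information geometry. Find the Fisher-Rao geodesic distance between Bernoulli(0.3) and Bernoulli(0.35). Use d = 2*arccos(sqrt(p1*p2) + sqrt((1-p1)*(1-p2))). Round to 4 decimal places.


Geodesic distance on Bernoulli manifold:
d(p1,p2) = 2*arccos(sqrt(p1*p2) + sqrt((1-p1)*(1-p2))).
sqrt(p1*p2) = sqrt(0.3*0.35) = 0.324037.
sqrt((1-p1)*(1-p2)) = sqrt(0.7*0.65) = 0.674537.
arg = 0.324037 + 0.674537 = 0.998574.
d = 2*arccos(0.998574) = 0.1068

0.1068


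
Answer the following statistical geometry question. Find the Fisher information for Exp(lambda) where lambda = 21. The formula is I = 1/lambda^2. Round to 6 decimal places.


Fisher information for exponential: I(lambda) = 1/lambda^2.
lambda = 21, lambda^2 = 441.
I = 1/441 = 0.002268

0.002268


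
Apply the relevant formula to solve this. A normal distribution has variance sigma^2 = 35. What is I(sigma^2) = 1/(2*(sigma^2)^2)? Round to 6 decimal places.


Fisher information for variance: I(sigma^2) = 1/(2*sigma^4).
sigma^2 = 35, so sigma^4 = 1225.
I = 1/(2*1225) = 1/2450 = 0.000408

0.000408
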